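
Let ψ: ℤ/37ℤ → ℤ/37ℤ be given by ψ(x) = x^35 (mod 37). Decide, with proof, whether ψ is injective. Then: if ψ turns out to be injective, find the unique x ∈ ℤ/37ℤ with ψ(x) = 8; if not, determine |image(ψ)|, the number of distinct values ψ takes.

14

Since 37 is prime, the nonzero elements of ℤ/37ℤ form a cyclic group of order 36.
As gcd(35, 36) = 1, raising to the 35th power is a bijection on this group: if x_1^35 ≡ x_2^35 then (x_1x_2^{−1})^35 = 1, and the only element of order dividing gcd(35, 36) = 1 is 1, so x_1 = x_2.
With ψ(0) = 0 this makes ψ injective on all of ℤ/37ℤ, hence bijective (finite equal-size domain and codomain). In particular ψ is injective.
Since ψ is injective, we find the preimage of 8. The inverse of x ↦ x^35 on (ℤ/37ℤ)^× is x ↦ x^35, because 35·35 = 1225 = 34·36 + 1 ≡ 1 (mod 36) and x^{36} = 1 for x ≠ 0 (Fermat). So ψ⁻¹(8) = 8^35 mod 37.
Repeated squaring mod 37: 8^1 ≡ 8, 8^2 ≡ 8² = 64 ≡ 27, 8^4 ≡ 27² = 729 ≡ 26, 8^8 ≡ 26² = 676 ≡ 10, 8^16 ≡ 10² = 100 ≡ 26, 8^32 ≡ 26² = 676 ≡ 10. Since 35 = 32 + 2 + 1, 8^35 ≡ 10·27·8: 10·27 = 270 ≡ 11, then 11·8 = 88 ≡ 14. So 8^35 ≡ 14 (mod 37).
Hence ψ⁻¹(8) = 14.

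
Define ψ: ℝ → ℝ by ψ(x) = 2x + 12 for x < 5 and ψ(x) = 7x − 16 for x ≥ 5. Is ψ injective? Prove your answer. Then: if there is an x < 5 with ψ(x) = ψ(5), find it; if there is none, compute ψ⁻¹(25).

7/2

Both pieces are strictly increasing (slopes 2 and 7), so each is injective on its own interval.
The left piece maps (−∞, 5) onto (−∞, 22); the right piece maps [5, ∞) onto [19, ∞).
These images overlap. In particular ψ(5) = 19 (right piece), and solving 2x + 12 = 19 on the left piece gives x = 7/2 < 5.
So ψ(7/2) = ψ(5) with 7/2 ≠ 5, and ψ is not injective. This x = 7/2 is the requested value below 5.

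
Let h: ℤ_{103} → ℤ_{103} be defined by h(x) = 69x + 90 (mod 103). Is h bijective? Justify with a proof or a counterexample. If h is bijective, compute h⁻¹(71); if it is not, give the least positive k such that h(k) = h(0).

46

Recall that injectivity means: for all a, b in the domain, h(a) = h(b) implies a = b.
If h(a) = h(b), then 69a ≡ 69b (mod 103). Because gcd(69, 103) = 1, we may cancel 69 to get a ≡ b (mod 103).
We now compute 69⁻¹ mod 103 explicitly. Euclid's algorithm: 103 = 1·69 + 34, 69 = 2·34 + 1; back-substituting gives 1 = 3·69 − 2·103, so 69⁻¹ ≡ 3 (mod 103).
For any y ∈ ℤ_{103}, x = 3(y − 90) mod 103 satisfies h(x) = 69·3(y − 90) + 90 ≡ y (since 69·3 ≡ 1 mod 103). So every y has a preimage.
Therefore h is bijective.
Since h is bijective, we find h⁻¹(71): we need 69x ≡ 71 − 90 ≡ 84 (mod 103). Using 69⁻¹ = 3: x ≡ 3·84 = 252 = 2·103 + 46, so x = 46.
Check: h(46) = 69·46 + 90 = 3264 = 31·103 + 71 ≡ 71 (mod 103).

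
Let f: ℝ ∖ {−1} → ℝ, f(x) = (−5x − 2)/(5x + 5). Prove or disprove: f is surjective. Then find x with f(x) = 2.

-4/5

If f(x) = −1, cross-multiplying gives 5(−5x − 2) = −5(5x + 5), which simplifies to −10 = −25 — false.  So −1 has no preimage and f is not surjective.
Solving f(x) = 2: cross-multiplying gives −5x − 2 = 2(5x + 5), which rearranges to −15x = 12, so x = −4/5.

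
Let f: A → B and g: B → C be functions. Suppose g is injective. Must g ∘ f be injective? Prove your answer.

No. Take A = {0, 1}, B = C = {0, 1, 2, 3, 4}, f(0) = f(1) = 0, and g = identity (injective).
Then (g ∘ f)(0) = (g ∘ f)(1) = 0 with 0 ≠ 1, so g ∘ f is not injective.

not injective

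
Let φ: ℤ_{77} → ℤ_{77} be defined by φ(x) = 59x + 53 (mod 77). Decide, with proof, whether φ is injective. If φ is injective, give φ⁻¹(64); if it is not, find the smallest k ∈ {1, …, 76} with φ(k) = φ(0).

55

Suppose φ(a) = φ(b) in ℤ_{77}. Then 59a + 53 ≡ 59b + 53 (mod 77), thus 59(a − b) ≡ 0 (mod 77).
Since gcd(59, 77) = 1, 59 is invertible modulo 77, therefore a − b ≡ 0 (mod 77), i.e. a = b.
Hence φ is injective.
We now compute 59⁻¹ mod 77 explicitly. Euclid's algorithm: 77 = 1·59 + 18, 59 = 3·18 + 5, 18 = 3·5 + 3, 5 = 1·3 + 2, 3 = 1·2 + 1; back-substituting gives 1 = 47·59 − 36·77, so 59⁻¹ ≡ 47 (mod 77).
Since φ is injective, we compute φ⁻¹(64): solve 59x + 53 ≡ 64 (mod 77), i.e. 59x ≡ 11 (mod 77).
Multiplying by 59⁻¹ = 47 gives x ≡ 47·11 = 517 = 6·77 + 55 ≡ 55 (mod 77).
Check: φ(55) = 59·55 + 53 = 3298 = 42·77 + 64 ≡ 64 (mod 77).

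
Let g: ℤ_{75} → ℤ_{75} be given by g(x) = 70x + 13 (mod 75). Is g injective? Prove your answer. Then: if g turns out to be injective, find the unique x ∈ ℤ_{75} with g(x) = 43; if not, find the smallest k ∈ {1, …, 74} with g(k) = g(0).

Recall: g is injective if g(u) = g(v) implies u = v.
We have gcd(70, 75) = 5 > 1. Taking u = 0 and v = 15: g(0) = 13 and g(15) = 70·15 + 13 = 1063 ≡ 13 (mod 75).
So g(0) = g(15) while 0 ≠ 15, hence g is not injective.
Since g is not injective, we find the least positive k with g(k) = g(0): this means 70k ≡ 0 (mod 75), i.e. 75 ∣ 70k. Since gcd(70, 75) = 5, dividing through by 5 this holds exactly when 15 ∣ 14k, and as gcd(14, 15) = 1, exactly when 15 ∣ k.
The smallest positive such k is 15.

15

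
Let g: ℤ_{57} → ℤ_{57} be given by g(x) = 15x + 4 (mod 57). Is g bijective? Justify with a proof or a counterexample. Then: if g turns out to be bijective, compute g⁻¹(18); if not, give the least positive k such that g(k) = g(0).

19

We have gcd(15, 57) = 3 > 1. Taking u = 0 and v = 19: g(0) = 4 and g(19) = 15·19 + 4 = 289 ≡ 4 (mod 57).
So g(0) = g(19) while 0 ≠ 19, hence g is not injective, hence not bijective.
Since g is not bijective, we find the least positive k with g(k) = g(0): this means 15k ≡ 0 (mod 57), i.e. 57 ∣ 15k. Since gcd(15, 57) = 3, dividing through by 3 this holds exactly when 19 ∣ 5k, and as gcd(5, 19) = 1, exactly when 19 ∣ k.
The smallest positive such k is 19.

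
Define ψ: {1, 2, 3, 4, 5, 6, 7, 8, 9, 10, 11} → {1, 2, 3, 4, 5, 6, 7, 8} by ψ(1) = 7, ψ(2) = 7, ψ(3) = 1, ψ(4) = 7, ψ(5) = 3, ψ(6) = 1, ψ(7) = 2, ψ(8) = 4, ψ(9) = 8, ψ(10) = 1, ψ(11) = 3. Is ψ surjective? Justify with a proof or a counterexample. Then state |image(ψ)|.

6

No element maps to 5, so ψ is not surjective.
The image of ψ is {1, 2, 3, 4, 7, 8}, which has 6 elements.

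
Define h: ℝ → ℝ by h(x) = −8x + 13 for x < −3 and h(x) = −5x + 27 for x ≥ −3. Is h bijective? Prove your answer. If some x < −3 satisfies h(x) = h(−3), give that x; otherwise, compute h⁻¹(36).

-29/8

Both pieces are strictly decreasing (slopes −8 and −5), so each is injective on its own interval.
The left piece maps (−∞, −3) onto (37, ∞); the right piece maps [−3, ∞) onto (−∞, 42].
These images overlap. In particular h(−3) = 42 (right piece), and solving −8x + 13 = 42 on the left piece gives x = −29/8 < −3.
So h(−29/8) = h(−3) with −29/8 ≠ −3, and h is not injective, hence not bijective. This x = −29/8 is the requested value below −3.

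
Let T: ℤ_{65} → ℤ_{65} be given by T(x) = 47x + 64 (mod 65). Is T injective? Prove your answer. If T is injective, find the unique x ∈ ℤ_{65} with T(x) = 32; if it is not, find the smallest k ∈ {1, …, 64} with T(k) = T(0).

Suppose T(s) = T(t) in ℤ_{65}. Then 47s + 64 ≡ 47t + 64 (mod 65), therefore 47(s − t) ≡ 0 (mod 65).
Since gcd(47, 65) = 1, 47 is invertible modulo 65, thus s − t ≡ 0 (mod 65), i.e. s = t.
So T is injective.
We now compute 47⁻¹ mod 65 explicitly. Euclid's algorithm: 65 = 1·47 + 18, 47 = 2·18 + 11, 18 = 1·11 + 7, 11 = 1·7 + 4, 7 = 1·4 + 3, 4 = 1·3 + 1; back-substituting gives 1 = 18·47 − 13·65, so 47⁻¹ ≡ 18 (mod 65).
Since T is injective, we find T⁻¹(32): we need 47x ≡ 32 − 64 ≡ 33 (mod 65). Using 47⁻¹ = 18: x ≡ 18·33 = 594 = 9·65 + 9, so x = 9.
Check: T(9) = 47·9 + 64 = 487 = 7·65 + 32 ≡ 32 (mod 65).

9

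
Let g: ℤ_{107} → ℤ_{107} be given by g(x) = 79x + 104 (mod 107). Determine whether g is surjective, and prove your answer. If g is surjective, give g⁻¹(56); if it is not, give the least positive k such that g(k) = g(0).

Since gcd(79, 107) = 1, 79 is invertible modulo 107. Euclid's algorithm: 107 = 1·79 + 28, 79 = 2·28 + 23, 28 = 1·23 + 5, 23 = 4·5 + 3, 5 = 1·3 + 2, 3 = 1·2 + 1; back-substituting gives 1 = 42·79 − 31·107, so 79⁻¹ ≡ 42 (mod 107).
Then y ↦ 42(y − 104) is a two-sided inverse to g, so every y ∈ ℤ_{107} has a preimage.
Hence g is surjective.
Since g is surjective, we compute g⁻¹(56): solve 79x + 104 ≡ 56 (mod 107), i.e. 79x ≡ 59 (mod 107).
Multiplying by 79⁻¹ = 42 gives x ≡ 42·59 = 2478 = 23·107 + 17 ≡ 17 (mod 107).
Check: g(17) = 79·17 + 104 = 1447 = 13·107 + 56 ≡ 56 (mod 107).

17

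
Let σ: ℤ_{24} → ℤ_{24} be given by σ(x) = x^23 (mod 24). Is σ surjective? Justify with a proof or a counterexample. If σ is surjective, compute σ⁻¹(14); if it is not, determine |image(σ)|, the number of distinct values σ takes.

σ(0) = 0^23 = 0.
σ(6): Repeated squaring mod 24: 6^1 ≡ 6, 6^2 ≡ 6² = 36 ≡ 12, 6^4 ≡ 12² = 144 ≡ 0, 6^8 ≡ 0² = 0, 6^16 ≡ 0² = 0. Since 23 = 16 + 4 + 2 + 1, 6^23 ≡ 0·0·12·6: 0·0 = 0, then 0·12 = 0, then 0·6 = 0. So 6^23 ≡ 0 (mod 24).
So σ(0) = σ(6) = 0 while 0 ≠ 6, thus σ is not injective.
A non-injective map from the 24-element set ℤ_{24} to itself takes at most 23 distinct values, so it cannot be surjective. Thus σ is not surjective.
Since σ is not surjective, we determine |image(σ)|. Computing x^23 mod 24 for each x (by repeated squaring, reducing mod 24 at every step), the values σ(0), σ(1), …, σ(23) are: 0, 1, 8, 3, 16, 5, 0, 7, 8, 9, 16, 11, 0, 13, 8, 15, 16, 17, 0, 19, 8, 21, 16, 23.
The distinct values are {0, 1, 3, 5, 7, 8, 9, 11, 13, 15, 16, 17, 19, 21, 23}; there are 15 of them.

15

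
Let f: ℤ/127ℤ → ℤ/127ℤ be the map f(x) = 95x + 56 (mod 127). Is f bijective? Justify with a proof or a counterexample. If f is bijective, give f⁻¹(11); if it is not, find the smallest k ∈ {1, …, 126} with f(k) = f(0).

53

If f(u) = f(v), then 95u ≡ 95v (mod 127). Because gcd(95, 127) = 1, we may cancel 95 to get u ≡ v (mod 127).
We now compute 95⁻¹ mod 127 explicitly. Euclid's algorithm: 127 = 1·95 + 32, 95 = 2·32 + 31, 32 = 1·31 + 1; back-substituting gives 1 = 123·95 − 92·127, so 95⁻¹ ≡ 123 (mod 127).
For any y ∈ ℤ/127ℤ, x = 123(y − 56) mod 127 satisfies f(x) = 95·123(y − 56) + 56 ≡ y (since 95·123 ≡ 1 mod 127). So every y has a preimage.
Therefore f is bijective.
Since f is bijective, we compute f⁻¹(11): solve 95x + 56 ≡ 11 (mod 127), i.e. 95x ≡ 82 (mod 127).
Multiplying by 95⁻¹ = 123 gives x ≡ 123·82 = 10086 = 79·127 + 53 ≡ 53 (mod 127).
Check: f(53) = 95·53 + 56 = 5091 = 40·127 + 11 ≡ 11 (mod 127).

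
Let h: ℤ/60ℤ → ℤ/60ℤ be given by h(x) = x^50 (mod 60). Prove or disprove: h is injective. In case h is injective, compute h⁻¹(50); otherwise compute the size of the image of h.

12

h(2): Repeated squaring mod 60: 2^1 ≡ 2, 2^2 ≡ 2² = 4, 2^4 ≡ 4² = 16, 2^8 ≡ 16² = 256 ≡ 16, 2^16 ≡ 16² = 256 ≡ 16, 2^32 ≡ 16² = 256 ≡ 16. Since 50 = 32 + 16 + 2, 2^50 ≡ 16·16·4: 16·16 = 256 ≡ 16, then 16·4 = 64 ≡ 4. So 2^50 ≡ 4 (mod 60).
h(8): Repeated squaring mod 60: 8^1 ≡ 8, 8^2 ≡ 8² = 64 ≡ 4, 8^4 ≡ 4² = 16, 8^8 ≡ 16² = 256 ≡ 16, 8^16 ≡ 16² = 256 ≡ 16, 8^32 ≡ 16² = 256 ≡ 16. Since 50 = 32 + 16 + 2, 8^50 ≡ 16·16·4: 16·16 = 256 ≡ 16, then 16·4 = 64 ≡ 4. So 8^50 ≡ 4 (mod 60).
So h(2) = h(8) = 4 while 2 ≠ 8, hence h is not injective.
Since h is not injective, we determine |image(h)|. Computing x^50 mod 60 for each x (by repeated squaring, reducing mod 60 at every step), the values h(0), h(1), …, h(59) are: 0, 1, 4, 9, 16, 25, 36, 49, 4, 21, 40, 1, 24, 49, 16, 45, 16, 49, 24, 1, 40, 21, 4, 49, 36, 25, 16, 9, 4, 1, 0, 1, 4, 9, 16, 25, 36, 49, 4, 21, 40, 1, 24, 49, 16, 45, 16, 49, 24, 1, 40, 21, 4, 49, 36, 25, 16, 9, 4, 1.
The distinct values are {0, 1, 4, 9, 16, 21, 24, 25, 36, 40, 45, 49}; there are 12 of them.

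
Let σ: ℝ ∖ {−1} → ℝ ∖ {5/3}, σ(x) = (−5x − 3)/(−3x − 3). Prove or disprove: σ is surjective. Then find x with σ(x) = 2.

For any y ≠ 5/3, solving y(−3x − 3) = −5x − 3 for x gives a well-defined x ≠ −1. So σ is surjective.
Solving σ(x) = 2: cross-multiplying gives −5x − 3 = 2(−3x − 3), which rearranges to 1x = −3, so x = −3.

-3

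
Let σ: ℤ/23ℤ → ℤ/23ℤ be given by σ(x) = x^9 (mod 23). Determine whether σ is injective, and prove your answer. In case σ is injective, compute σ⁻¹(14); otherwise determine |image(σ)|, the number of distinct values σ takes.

Since 23 is prime, the nonzero elements of ℤ/23ℤ form a cyclic group of order 22.
As gcd(9, 22) = 1, raising to the 9th power is a bijection on this group: if u^9 ≡ v^9 then (uv^{−1})^9 = 1, and the only element of order dividing gcd(9, 22) = 1 is 1, so u = v.
With σ(0) = 0 this makes σ injective on all of ℤ/23ℤ, hence bijective (finite equal-size domain and codomain). In particular σ is injective.
Since σ is injective, we find the preimage of 14. The inverse of x ↦ x^9 on (ℤ/23ℤ)^× is x ↦ x^5, because 9·5 = 45 = 2·22 + 1 ≡ 1 (mod 22) and x^{22} = 1 for x ≠ 0 (Fermat). So σ⁻¹(14) = 14^5 mod 23.
Repeated squaring mod 23: 14^1 ≡ 14, 14^2 ≡ 14² = 196 ≡ 12, 14^4 ≡ 12² = 144 ≡ 6. Since 5 = 4 + 1, 14^5 ≡ 6·14: 6·14 = 84 ≡ 15. So 14^5 ≡ 15 (mod 23).
Hence σ⁻¹(14) = 15.

15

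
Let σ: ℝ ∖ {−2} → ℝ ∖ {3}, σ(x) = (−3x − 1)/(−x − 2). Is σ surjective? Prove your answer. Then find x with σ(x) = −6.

For any y ≠ 3, solving y(−x − 2) = −3x − 1 for x gives a well-defined x ≠ −2. So σ is surjective.
Solving σ(x) = −6: cross-multiplying gives −3x − 1 = −6(−x − 2), which rearranges to −9x = 13, so x = −13/9.

-13/9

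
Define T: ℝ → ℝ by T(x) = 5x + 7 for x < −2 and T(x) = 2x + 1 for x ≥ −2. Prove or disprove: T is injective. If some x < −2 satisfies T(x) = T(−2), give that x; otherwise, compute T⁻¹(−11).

-18/5

Both pieces are strictly increasing (slopes 5 and 2), so each is injective on its own interval.
The left piece maps (−∞, −2) onto (−∞, −3); the right piece maps [−2, ∞) onto [−3, ∞).
These images are disjoint, so no value is attained by both pieces. So T is injective.
Because the two images are disjoint, no x < −2 has T(x) = T(−2), so we compute T⁻¹(−11): −11 lies in (−∞, −3), so solve 5x + 7 = −11: x = (−11 − 7)/5 = −18/5.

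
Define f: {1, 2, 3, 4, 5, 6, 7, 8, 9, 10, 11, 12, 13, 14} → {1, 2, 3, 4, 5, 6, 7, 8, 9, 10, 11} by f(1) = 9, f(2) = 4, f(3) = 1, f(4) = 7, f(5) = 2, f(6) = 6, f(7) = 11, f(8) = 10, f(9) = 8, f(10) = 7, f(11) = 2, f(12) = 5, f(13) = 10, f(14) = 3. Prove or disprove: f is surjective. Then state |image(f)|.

Every element of the codomain has a preimage: 1 = f(3), 2 = f(5), 3 = f(14), 4 = f(2), 5 = f(12), 6 = f(6), 7 = f(4), 8 = f(9), 9 = f(1), 10 = f(8), 11 = f(7).
Hence f is surjective.
The image of f is {1, 2, 3, 4, 5, 6, 7, 8, 9, 10, 11}, which has 11 elements.

11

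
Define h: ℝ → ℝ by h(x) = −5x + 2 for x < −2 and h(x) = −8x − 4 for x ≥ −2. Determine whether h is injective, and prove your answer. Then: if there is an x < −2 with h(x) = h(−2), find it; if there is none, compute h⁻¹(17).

Both pieces are strictly decreasing (slopes −5 and −8), so each is injective on its own interval.
The left piece maps (−∞, −2) onto (12, ∞); the right piece maps [−2, ∞) onto (−∞, 12].
These images are disjoint, so no value is attained by both pieces. Therefore h is injective.
Because the two images are disjoint, no x < −2 has h(x) = h(−2), so we compute h⁻¹(17): 17 lies in (12, ∞), so solve −5x + 2 = 17: x = (17 − 2)/(−5) = −3.

-3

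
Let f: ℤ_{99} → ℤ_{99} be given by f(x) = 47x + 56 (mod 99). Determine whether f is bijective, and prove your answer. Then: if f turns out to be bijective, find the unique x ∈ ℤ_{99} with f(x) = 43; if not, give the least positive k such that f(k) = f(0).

Suppose f(a) = f(b) in ℤ_{99}. Then 47a + 56 ≡ 47b + 56 (mod 99), thus 47(a − b) ≡ 0 (mod 99).
Since gcd(47, 99) = 1, 47 is invertible modulo 99, therefore a − b ≡ 0 (mod 99), i.e. a = b.
We now compute 47⁻¹ mod 99 explicitly. Euclid's algorithm: 99 = 2·47 + 5, 47 = 9·5 + 2, 5 = 2·2 + 1; back-substituting gives 1 = 59·47 − 28·99, so 47⁻¹ ≡ 59 (mod 99).
Then y ↦ 59(y − 56) is a two-sided inverse to f, so every y ∈ ℤ_{99} has a preimage.
Hence f is bijective.
Since f is bijective, we compute f⁻¹(43): solve 47x + 56 ≡ 43 (mod 99), i.e. 47x ≡ 86 (mod 99).
Multiplying by 47⁻¹ = 59 gives x ≡ 59·86 = 5074 = 51·99 + 25 ≡ 25 (mod 99).
Check: f(25) = 47·25 + 56 = 1231 = 12·99 + 43 ≡ 43 (mod 99).

25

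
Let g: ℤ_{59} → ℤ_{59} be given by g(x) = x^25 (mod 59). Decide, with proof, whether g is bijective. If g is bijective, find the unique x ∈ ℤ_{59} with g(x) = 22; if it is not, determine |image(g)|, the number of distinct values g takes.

Since 59 is prime, the nonzero elements of ℤ_{59} form a cyclic group of order 58.
As gcd(25, 58) = 1, raising to the 25th power is a bijection on this group: if u^25 ≡ v^25 then (uv^{−1})^25 = 1, and the only element of order dividing gcd(25, 58) = 1 is 1, so u = v.
With g(0) = 0 this makes g injective on all of ℤ_{59}, hence bijective (finite equal-size domain and codomain). In particular g is bijective.
Since g is bijective, we find the preimage of 22. The inverse of x ↦ x^25 on (ℤ_{59})^× is x ↦ x^7, because 25·7 = 175 = 3·58 + 1 ≡ 1 (mod 58) and x^{58} = 1 for x ≠ 0 (Fermat). So g⁻¹(22) = 22^7 mod 59.
Repeated squaring mod 59: 22^1 ≡ 22, 22^2 ≡ 22² = 484 ≡ 12, 22^4 ≡ 12² = 144 ≡ 26. Since 7 = 4 + 2 + 1, 22^7 ≡ 26·12·22: 26·12 = 312 ≡ 17, then 17·22 = 374 ≡ 20. So 22^7 ≡ 20 (mod 59).
Hence g⁻¹(22) = 20.

20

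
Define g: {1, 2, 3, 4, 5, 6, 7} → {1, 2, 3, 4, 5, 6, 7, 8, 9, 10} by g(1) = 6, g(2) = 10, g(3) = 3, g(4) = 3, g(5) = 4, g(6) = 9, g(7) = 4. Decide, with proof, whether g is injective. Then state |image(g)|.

5

g(3) = 3 = g(4) with 3 ≠ 4, so g is not injective.
The image of g is {3, 4, 6, 9, 10}, which has 5 elements.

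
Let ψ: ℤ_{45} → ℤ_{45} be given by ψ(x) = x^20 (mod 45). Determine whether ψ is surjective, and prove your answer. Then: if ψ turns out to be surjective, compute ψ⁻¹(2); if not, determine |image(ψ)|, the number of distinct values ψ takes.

ψ(3): Repeated squaring mod 45: 3^1 ≡ 3, 3^2 ≡ 3² = 9, 3^4 ≡ 9² = 81 ≡ 36, 3^8 ≡ 36² = 1296 ≡ 36, 3^16 ≡ 36² = 1296 ≡ 36. Since 20 = 16 + 4, 3^20 ≡ 36·36: 36·36 = 1296 ≡ 36. So 3^20 ≡ 36 (mod 45).
ψ(6): Repeated squaring mod 45: 6^1 ≡ 6, 6^2 ≡ 6² = 36, 6^4 ≡ 36² = 1296 ≡ 36, 6^8 ≡ 36² = 1296 ≡ 36, 6^16 ≡ 36² = 1296 ≡ 36. Since 20 = 16 + 4, 6^20 ≡ 36·36: 36·36 = 1296 ≡ 36. So 6^20 ≡ 36 (mod 45).
So ψ(3) = ψ(6) = 36 while 3 ≠ 6, therefore ψ is not injective.
A non-injective map from the 45-element set ℤ_{45} to itself takes at most 44 distinct values, so it cannot be surjective. Therefore ψ is not surjective.
Since ψ is not surjective, we determine |image(ψ)|. Computing x^20 mod 45 for each x (by repeated squaring, reducing mod 45 at every step), the values ψ(0), ψ(1), …, ψ(44) are: 0, 1, 31, 36, 16, 25, 36, 31, 1, 36, 10, 31, 36, 16, 16, 0, 31, 1, 36, 1, 40, 36, 16, 16, 36, 40, 1, 36, 1, 31, 0, 16, 16, 36, 31, 10, 36, 1, 31, 36, 25, 16, 36, 31, 1.
The distinct values are {0, 1, 10, 16, 25, 31, 36, 40}; there are 8 of them.

8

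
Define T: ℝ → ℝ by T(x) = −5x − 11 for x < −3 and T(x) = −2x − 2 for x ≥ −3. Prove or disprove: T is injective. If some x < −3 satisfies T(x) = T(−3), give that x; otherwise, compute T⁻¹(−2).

0

Both pieces are strictly decreasing (slopes −5 and −2), so each is injective on its own interval.
The left piece maps (−∞, −3) onto (4, ∞); the right piece maps [−3, ∞) onto (−∞, 4].
These images are disjoint, so no value is attained by both pieces. Hence T is injective.
Because the two images are disjoint, no x < −3 has T(x) = T(−3), so we compute T⁻¹(−2): −2 lies in (−∞, 4], so solve −2x − 2 = −2: x = (−2 + 2)/(−2) = 0.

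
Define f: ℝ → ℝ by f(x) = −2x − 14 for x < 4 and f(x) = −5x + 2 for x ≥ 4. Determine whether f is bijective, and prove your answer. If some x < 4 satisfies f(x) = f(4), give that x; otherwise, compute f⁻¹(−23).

2

Both pieces are strictly decreasing (slopes −2 and −5), so each is injective on its own interval.
The left piece maps (−∞, 4) onto (−22, ∞); the right piece maps [4, ∞) onto (−∞, −18].
These images overlap. In particular f(4) = −18 (right piece), and solving −2x − 14 = −18 on the left piece gives x = 2 < 4.
So f(2) = f(4) with 2 ≠ 4, and f is not injective, hence not bijective. This x = 2 is the requested value below 4.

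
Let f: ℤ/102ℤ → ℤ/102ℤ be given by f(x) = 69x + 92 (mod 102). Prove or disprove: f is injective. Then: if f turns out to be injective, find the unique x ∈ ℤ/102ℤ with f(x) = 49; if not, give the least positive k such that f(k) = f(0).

Recall: f is injective if f(a) = f(b) implies a = b.
We have gcd(69, 102) = 3 > 1. Taking a = 0 and b = 34: f(0) = 92 and f(34) = 69·34 + 92 = 2438 ≡ 92 (mod 102).
So f(0) = f(34) while 0 ≠ 34, so f is not injective.
Since f is not injective, we find the least positive k with f(k) = f(0): this means 69k ≡ 0 (mod 102), i.e. 102 ∣ 69k. Since gcd(69, 102) = 3, dividing through by 3 this holds exactly when 34 ∣ 23k, and as gcd(23, 34) = 1, exactly when 34 ∣ k.
The smallest positive such k is 34.

34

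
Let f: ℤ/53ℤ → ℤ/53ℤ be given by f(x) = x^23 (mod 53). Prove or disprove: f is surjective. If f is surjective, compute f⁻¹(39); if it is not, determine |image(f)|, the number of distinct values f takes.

5

Since 53 is prime, the nonzero elements of ℤ/53ℤ form a cyclic group of order 52.
As gcd(23, 52) = 1, raising to the 23rd power is a bijection on this group: if u^23 ≡ v^23 then (uv^{−1})^23 = 1, and the only element of order dividing gcd(23, 52) = 1 is 1, so u = v.
With f(0) = 0 this makes f injective on all of ℤ/53ℤ, hence bijective (finite equal-size domain and codomain). In particular f is surjective.
Since f is surjective, we find the preimage of 39. The inverse of x ↦ x^23 on (ℤ/53ℤ)^× is x ↦ x^43, because 23·43 = 989 = 19·52 + 1 ≡ 1 (mod 52) and x^{52} = 1 for x ≠ 0 (Fermat). So f⁻¹(39) = 39^43 mod 53.
Repeated squaring mod 53: 39^1 ≡ 39, 39^2 ≡ 39² = 1521 ≡ 37, 39^4 ≡ 37² = 1369 ≡ 44, 39^8 ≡ 44² = 1936 ≡ 28, 39^16 ≡ 28² = 784 ≡ 42, 39^32 ≡ 42² = 1764 ≡ 15. Since 43 = 32 + 8 + 2 + 1, 39^43 ≡ 15·28·37·39: 15·28 = 420 ≡ 49, then 49·37 = 1813 ≡ 11, then 11·39 = 429 ≡ 5. So 39^43 ≡ 5 (mod 53).
Hence f⁻¹(39) = 5.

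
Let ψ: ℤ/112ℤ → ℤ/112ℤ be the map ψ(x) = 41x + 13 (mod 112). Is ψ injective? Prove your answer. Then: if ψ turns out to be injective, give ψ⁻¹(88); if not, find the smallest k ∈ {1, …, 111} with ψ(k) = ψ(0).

If ψ(x_1) = ψ(x_2), then 41x_1 ≡ 41x_2 (mod 112). Because gcd(41, 112) = 1, we may cancel 41 to get x_1 ≡ x_2 (mod 112).
Thus ψ is injective.
We now compute 41⁻¹ mod 112 explicitly. Euclid's algorithm: 112 = 2·41 + 30, 41 = 1·30 + 11, 30 = 2·11 + 8, 11 = 1·8 + 3, 8 = 2·3 + 2, 3 = 1·2 + 1; back-substituting gives 1 = 41·41 − 15·112, so 41⁻¹ ≡ 41 (mod 112).
Since ψ is injective, we find ψ⁻¹(88): we need 41x ≡ 88 − 13 ≡ 75 (mod 112). Using 41⁻¹ = 41: x ≡ 41·75 = 3075 = 27·112 + 51, so x = 51.
Check: ψ(51) = 41·51 + 13 = 2104 = 18·112 + 88 ≡ 88 (mod 112).

51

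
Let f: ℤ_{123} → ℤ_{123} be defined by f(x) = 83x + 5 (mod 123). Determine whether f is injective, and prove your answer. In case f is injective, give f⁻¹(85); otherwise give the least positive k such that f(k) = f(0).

121

Suppose f(u) = f(v) in ℤ_{123}. Then 83u + 5 ≡ 83v + 5 (mod 123), so 83(u − v) ≡ 0 (mod 123).
Since gcd(83, 123) = 1, 83 is invertible modulo 123, hence u − v ≡ 0 (mod 123), i.e. u = v.
So f is injective.
We now compute 83⁻¹ mod 123 explicitly. Euclid's algorithm: 123 = 1·83 + 40, 83 = 2·40 + 3, 40 = 13·3 + 1; back-substituting gives 1 = 83·83 − 56·123, so 83⁻¹ ≡ 83 (mod 123).
Since f is injective, we find f⁻¹(85): we need 83x ≡ 85 − 5 ≡ 80 (mod 123). Using 83⁻¹ = 83: x ≡ 83·80 = 6640 = 53·123 + 121, so x = 121.
Check: f(121) = 83·121 + 5 = 10048 = 81·123 + 85 ≡ 85 (mod 123).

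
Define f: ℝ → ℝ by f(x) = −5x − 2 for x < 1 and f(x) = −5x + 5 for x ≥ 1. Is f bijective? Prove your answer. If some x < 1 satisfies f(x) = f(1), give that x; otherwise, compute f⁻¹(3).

-2/5

Both pieces are strictly decreasing (slopes −5 and −5), so each is injective on its own interval.
The left piece maps (−∞, 1) onto (−7, ∞); the right piece maps [1, ∞) onto (−∞, 0].
These images overlap. In particular f(1) = 0 (right piece), and solving −5x − 2 = 0 on the left piece gives x = −2/5 < 1.
So f(−2/5) = f(1) with −2/5 ≠ 1, and f is not injective, hence not bijective. This x = −2/5 is the requested value below 1.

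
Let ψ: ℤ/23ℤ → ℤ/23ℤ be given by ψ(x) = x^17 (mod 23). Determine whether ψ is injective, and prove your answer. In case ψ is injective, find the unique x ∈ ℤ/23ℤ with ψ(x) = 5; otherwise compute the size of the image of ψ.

Since 23 is prime, the nonzero elements of ℤ/23ℤ form a cyclic group of order 22.
As gcd(17, 22) = 1, raising to the 17th power is a bijection on this group: if s^17 ≡ t^17 then (st^{−1})^17 = 1, and the only element of order dividing gcd(17, 22) = 1 is 1, so s = t.
With ψ(0) = 0 this makes ψ injective on all of ℤ/23ℤ, hence bijective (finite equal-size domain and codomain). In particular ψ is injective.
Since ψ is injective, we find the preimage of 5. The inverse of x ↦ x^17 on (ℤ/23ℤ)^× is x ↦ x^13, because 17·13 = 221 = 10·22 + 1 ≡ 1 (mod 22) and x^{22} = 1 for x ≠ 0 (Fermat). So ψ⁻¹(5) = 5^13 mod 23.
Repeated squaring mod 23: 5^1 ≡ 5, 5^2 ≡ 5² = 25 ≡ 2, 5^4 ≡ 2² = 4, 5^8 ≡ 4² = 16. Since 13 = 8 + 4 + 1, 5^13 ≡ 16·4·5: 16·4 = 64 ≡ 18, then 18·5 = 90 ≡ 21. So 5^13 ≡ 21 (mod 23).
Hence ψ⁻¹(5) = 21.

21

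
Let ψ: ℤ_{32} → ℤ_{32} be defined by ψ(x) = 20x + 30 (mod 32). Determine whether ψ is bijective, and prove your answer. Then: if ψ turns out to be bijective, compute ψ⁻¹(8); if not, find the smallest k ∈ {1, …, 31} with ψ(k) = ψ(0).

We have gcd(20, 32) = 4 > 1. Taking s = 0 and t = 8: ψ(0) = 30 and ψ(8) = 20·8 + 30 = 190 ≡ 30 (mod 32).
So ψ(0) = ψ(8) while 0 ≠ 8, therefore ψ is not injective, hence not bijective.
Since ψ is not bijective, we find the least positive k with ψ(k) = ψ(0): this means 20k ≡ 0 (mod 32), i.e. 32 ∣ 20k. Since gcd(20, 32) = 4, dividing through by 4 this holds exactly when 8 ∣ 5k, and as gcd(5, 8) = 1, exactly when 8 ∣ k.
The smallest positive such k is 8.

8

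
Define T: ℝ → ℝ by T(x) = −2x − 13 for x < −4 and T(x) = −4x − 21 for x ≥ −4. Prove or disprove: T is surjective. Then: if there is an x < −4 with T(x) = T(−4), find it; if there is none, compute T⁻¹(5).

Both pieces are strictly decreasing (slopes −2 and −4), so each is injective on its own interval.
The left piece maps (−∞, −4) onto (−5, ∞); the right piece maps [−4, ∞) onto (−∞, −5].
These images together cover ℝ, so T is surjective.
Because the two images are disjoint, no x < −4 has T(x) = T(−4), so we compute T⁻¹(5): 5 lies in (−5, ∞), so solve −2x − 13 = 5: x = (5 + 13)/(−2) = −9.

-9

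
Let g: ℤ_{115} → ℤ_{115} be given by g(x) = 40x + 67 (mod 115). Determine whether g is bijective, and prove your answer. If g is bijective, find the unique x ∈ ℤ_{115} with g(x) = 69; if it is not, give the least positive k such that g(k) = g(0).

23

By definition, g is injective when g(s) = g(t) forces s = t.
We have gcd(40, 115) = 5 > 1. Taking s = 0 and t = 23: g(0) = 67 and g(23) = 40·23 + 67 = 987 ≡ 67 (mod 115).
So g(0) = g(23) while 0 ≠ 23, therefore g is not injective, hence not bijective.
Since g is not bijective, we find the least positive k with g(k) = g(0): this means 40k ≡ 0 (mod 115), i.e. 115 ∣ 40k. Since gcd(40, 115) = 5, dividing through by 5 this holds exactly when 23 ∣ 8k, and as gcd(8, 23) = 1, exactly when 23 ∣ k.
The smallest positive such k is 23.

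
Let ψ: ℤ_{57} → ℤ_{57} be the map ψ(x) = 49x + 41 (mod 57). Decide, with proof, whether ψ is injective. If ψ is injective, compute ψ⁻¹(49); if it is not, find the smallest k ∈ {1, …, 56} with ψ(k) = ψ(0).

56

Suppose ψ(s) = ψ(t) in ℤ_{57}. Then 49s + 41 ≡ 49t + 41 (mod 57), hence 49(s − t) ≡ 0 (mod 57).
Since gcd(49, 57) = 1, 49 is invertible modulo 57, therefore s − t ≡ 0 (mod 57), i.e. s = t.
Therefore ψ is injective.
We now compute 49⁻¹ mod 57 explicitly. Euclid's algorithm: 57 = 1·49 + 8, 49 = 6·8 + 1; back-substituting gives 1 = 7·49 − 6·57, so 49⁻¹ ≡ 7 (mod 57).
Since ψ is injective, we find ψ⁻¹(49): we need 49x ≡ 49 − 41 ≡ 8 (mod 57). Using 49⁻¹ = 7: x ≡ 7·8 = 56, so x = 56.
Check: ψ(56) = 49·56 + 41 = 2785 = 48·57 + 49 ≡ 49 (mod 57).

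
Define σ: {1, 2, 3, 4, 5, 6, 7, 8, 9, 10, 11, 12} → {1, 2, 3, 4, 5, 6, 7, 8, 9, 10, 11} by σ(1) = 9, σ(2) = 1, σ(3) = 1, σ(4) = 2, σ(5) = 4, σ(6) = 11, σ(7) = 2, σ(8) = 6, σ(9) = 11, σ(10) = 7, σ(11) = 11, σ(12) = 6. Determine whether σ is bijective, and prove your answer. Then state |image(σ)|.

σ(2) = 1 = σ(3) with 2 ≠ 3, so σ is not injective, hence not bijective.
The image of σ is {1, 2, 4, 6, 7, 9, 11}, which has 7 elements.

7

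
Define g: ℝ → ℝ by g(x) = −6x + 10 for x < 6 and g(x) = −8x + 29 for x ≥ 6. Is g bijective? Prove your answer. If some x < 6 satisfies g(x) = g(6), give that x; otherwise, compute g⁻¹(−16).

29/6

Both pieces are strictly decreasing (slopes −6 and −8), so each is injective on its own interval.
The left piece maps (−∞, 6) onto (−26, ∞); the right piece maps [6, ∞) onto (−∞, −19].
These images overlap. In particular g(6) = −19 (right piece), and solving −6x + 10 = −19 on the left piece gives x = 29/6 < 6.
So g(29/6) = g(6) with 29/6 ≠ 6, and g is not injective, hence not bijective. This x = 29/6 is the requested value below 6.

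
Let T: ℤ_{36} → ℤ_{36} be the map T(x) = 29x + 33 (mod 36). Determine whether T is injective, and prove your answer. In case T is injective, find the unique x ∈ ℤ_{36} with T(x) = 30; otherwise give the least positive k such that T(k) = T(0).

Suppose T(a) = T(b) in ℤ_{36}. Then 29a + 33 ≡ 29b + 33 (mod 36), therefore 29(a − b) ≡ 0 (mod 36).
Since gcd(29, 36) = 1, 29 is invertible modulo 36, therefore a − b ≡ 0 (mod 36), i.e. a = b.
Therefore T is injective.
We now compute 29⁻¹ mod 36 explicitly. Euclid's algorithm: 36 = 1·29 + 7, 29 = 4·7 + 1; back-substituting gives 1 = 5·29 − 4·36, so 29⁻¹ ≡ 5 (mod 36).
Since T is injective, we compute T⁻¹(30): solve 29x + 33 ≡ 30 (mod 36), i.e. 29x ≡ 33 (mod 36).
Multiplying by 29⁻¹ = 5 gives x ≡ 5·33 = 165 = 4·36 + 21 ≡ 21 (mod 36).
Check: T(21) = 29·21 + 33 = 642 = 17·36 + 30 ≡ 30 (mod 36).

21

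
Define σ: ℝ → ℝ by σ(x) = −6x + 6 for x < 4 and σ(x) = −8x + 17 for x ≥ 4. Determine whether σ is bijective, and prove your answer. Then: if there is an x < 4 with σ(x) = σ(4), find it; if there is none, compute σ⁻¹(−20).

7/2

Both pieces are strictly decreasing (slopes −6 and −8), so each is injective on its own interval.
The left piece maps (−∞, 4) onto (−18, ∞); the right piece maps [4, ∞) onto (−∞, −15].
These images overlap. In particular σ(4) = −15 (right piece), and solving −6x + 6 = −15 on the left piece gives x = 7/2 < 4.
So σ(7/2) = σ(4) with 7/2 ≠ 4, and σ is not injective, hence not bijective. This x = 7/2 is the requested value below 4.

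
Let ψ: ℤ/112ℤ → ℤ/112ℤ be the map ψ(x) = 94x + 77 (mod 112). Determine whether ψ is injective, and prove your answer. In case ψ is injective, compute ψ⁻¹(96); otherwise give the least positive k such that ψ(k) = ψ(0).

Recall: ψ is injective if ψ(x_1) = ψ(x_2) implies x_1 = x_2.
We have gcd(94, 112) = 2 > 1. Taking x_1 = 0 and x_2 = 56: ψ(0) = 77 and ψ(56) = 94·56 + 77 = 5341 ≡ 77 (mod 112).
So ψ(0) = ψ(56) while 0 ≠ 56, hence ψ is not injective.
Since ψ is not injective, we find the least positive k with ψ(k) = ψ(0): this means 94k ≡ 0 (mod 112), i.e. 112 ∣ 94k. Since gcd(94, 112) = 2, dividing through by 2 this holds exactly when 56 ∣ 47k, and as gcd(47, 56) = 1, exactly when 56 ∣ k.
The smallest positive such k is 56.

56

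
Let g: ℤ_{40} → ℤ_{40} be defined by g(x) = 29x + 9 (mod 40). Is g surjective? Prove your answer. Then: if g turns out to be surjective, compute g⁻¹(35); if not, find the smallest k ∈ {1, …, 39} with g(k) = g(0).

34

Recall that g is surjective if every y in the codomain equals g(x) for some x in the domain.
Since gcd(29, 40) = 1, 29 is invertible modulo 40. Euclid's algorithm: 40 = 1·29 + 11, 29 = 2·11 + 7, 11 = 1·7 + 4, 7 = 1·4 + 3, 4 = 1·3 + 1; back-substituting gives 1 = 29·29 − 21·40, so 29⁻¹ ≡ 29 (mod 40).
Then y ↦ 29(y − 9) is a two-sided inverse to g, so every y ∈ ℤ_{40} has a preimage.
Therefore g is surjective.
Since g is surjective, we find g⁻¹(35): we need 29x ≡ 35 − 9 ≡ 26 (mod 40). Using 29⁻¹ = 29: x ≡ 29·26 = 754 = 18·40 + 34, so x = 34.
Check: g(34) = 29·34 + 9 = 995 = 24·40 + 35 ≡ 35 (mod 40).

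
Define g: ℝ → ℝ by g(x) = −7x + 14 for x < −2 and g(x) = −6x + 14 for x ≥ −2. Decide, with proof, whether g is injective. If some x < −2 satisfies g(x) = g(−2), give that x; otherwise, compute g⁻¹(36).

-22/7

Both pieces are strictly decreasing (slopes −7 and −6), so each is injective on its own interval.
The left piece maps (−∞, −2) onto (28, ∞); the right piece maps [−2, ∞) onto (−∞, 26].
These images are disjoint, so no value is attained by both pieces. Hence g is injective.
Because the two images are disjoint, no x < −2 has g(x) = g(−2), so we compute g⁻¹(36): 36 lies in (28, ∞), so solve −7x + 14 = 36: x = (36 − 14)/(−7) = −22/7.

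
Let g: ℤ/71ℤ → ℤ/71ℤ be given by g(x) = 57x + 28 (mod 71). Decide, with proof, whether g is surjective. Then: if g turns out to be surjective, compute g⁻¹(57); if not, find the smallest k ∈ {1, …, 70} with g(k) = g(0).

3

By definition, g is surjective if every y in the codomain equals g(x) for some x in the domain.
Since gcd(57, 71) = 1, 57 is invertible modulo 71. Euclid's algorithm: 71 = 1·57 + 14, 57 = 4·14 + 1; back-substituting gives 1 = 5·57 − 4·71, so 57⁻¹ ≡ 5 (mod 71).
For any y ∈ ℤ/71ℤ, x = 5(y − 28) mod 71 satisfies g(x) = 57·5(y − 28) + 28 ≡ y (since 57·5 ≡ 1 mod 71). So every y has a preimage.
So g is surjective.
Since g is surjective, we find g⁻¹(57): we need 57x ≡ 57 − 28 ≡ 29 (mod 71). Using 57⁻¹ = 5: x ≡ 5·29 = 145 = 2·71 + 3, so x = 3.
Check: g(3) = 57·3 + 28 = 199 = 2·71 + 57 ≡ 57 (mod 71).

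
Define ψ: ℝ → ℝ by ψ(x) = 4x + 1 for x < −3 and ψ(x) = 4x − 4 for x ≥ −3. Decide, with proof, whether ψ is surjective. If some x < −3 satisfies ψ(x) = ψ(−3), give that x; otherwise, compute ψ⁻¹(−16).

Both pieces are strictly increasing (slopes 4 and 4), so each is injective on its own interval.
The left piece maps (−∞, −3) onto (−∞, −11); the right piece maps [−3, ∞) onto [−16, ∞).
The union (−∞, −11) ∪ [−16, ∞) covers ℝ, so ψ is surjective.
For the follow-up: the images overlap, so an x < −3 with ψ(x) = ψ(−3) exists. ψ(−3) = −16; solving 4x + 1 = −16 for x < −3 gives x = (−16 − 1)/4 = −17/4.

-17/4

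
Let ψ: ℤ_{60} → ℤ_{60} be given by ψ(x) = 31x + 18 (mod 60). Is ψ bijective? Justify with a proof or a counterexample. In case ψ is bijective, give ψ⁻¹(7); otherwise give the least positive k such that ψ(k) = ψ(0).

19

Recall that ψ is injective if ψ(x_1) = ψ(x_2) implies x_1 = x_2.
Suppose ψ(x_1) = ψ(x_2) in ℤ_{60}. Then 31x_1 + 18 ≡ 31x_2 + 18 (mod 60), therefore 31(x_1 − x_2) ≡ 0 (mod 60).
Since gcd(31, 60) = 1, 31 is invertible modulo 60, thus x_1 − x_2 ≡ 0 (mod 60), i.e. x_1 = x_2.
We now compute 31⁻¹ mod 60 explicitly. Euclid's algorithm: 60 = 1·31 + 29, 31 = 1·29 + 2, 29 = 14·2 + 1; back-substituting gives 1 = 31·31 − 16·60, so 31⁻¹ ≡ 31 (mod 60).
Then y ↦ 31(y − 18) is a two-sided inverse to ψ, so every y ∈ ℤ_{60} has a preimage.
Hence ψ is bijective.
Since ψ is bijective, we compute ψ⁻¹(7): solve 31x + 18 ≡ 7 (mod 60), i.e. 31x ≡ 49 (mod 60).
Multiplying by 31⁻¹ = 31 gives x ≡ 31·49 = 1519 = 25·60 + 19 ≡ 19 (mod 60).
Check: ψ(19) = 31·19 + 18 = 607 = 10·60 + 7 ≡ 7 (mod 60).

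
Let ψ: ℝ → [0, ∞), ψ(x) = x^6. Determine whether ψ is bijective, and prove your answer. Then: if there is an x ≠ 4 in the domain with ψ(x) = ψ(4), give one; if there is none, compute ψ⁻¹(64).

-4

ψ(4) = 4096 = (−4)^6 = ψ(−4) (since 6 is even), with 4 ≠ −4. So ψ is not injective, hence not bijective.
For the follow-up, such an x exists: taking x = −4 ∈ ℝ gives ψ(−4) = 4096 = ψ(4) with −4 ≠ 4.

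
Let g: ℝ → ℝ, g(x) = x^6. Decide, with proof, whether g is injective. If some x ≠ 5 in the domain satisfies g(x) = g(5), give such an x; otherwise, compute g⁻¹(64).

-5

g(5) = 15625 = (−5)^6 = g(−5) (since 6 is even), with 5 ≠ −5. So g is not injective.
For the follow-up, such an x exists: taking x = −5 ∈ ℝ gives g(−5) = 15625 = g(5) with −5 ≠ 5.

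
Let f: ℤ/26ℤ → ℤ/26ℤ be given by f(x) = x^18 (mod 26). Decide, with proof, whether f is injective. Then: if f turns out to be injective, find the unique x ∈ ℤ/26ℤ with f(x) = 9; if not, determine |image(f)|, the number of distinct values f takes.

6

f(1) = 1^18 = 1.
f(3): Repeated squaring mod 26: 3^1 ≡ 3, 3^2 ≡ 3² = 9, 3^4 ≡ 9² = 81 ≡ 3, 3^8 ≡ 3² = 9, 3^16 ≡ 9² = 81 ≡ 3. Since 18 = 16 + 2, 3^18 ≡ 3·9: 3·9 = 27 ≡ 1. So 3^18 ≡ 1 (mod 26).
So f(1) = f(3) = 1 while 1 ≠ 3, therefore f is not injective.
Since f is not injective, we determine |image(f)|. Computing x^18 mod 26 for each x (by repeated squaring, reducing mod 26 at every step), the values f(0), f(1), …, f(25) are: 0, 1, 12, 1, 14, 25, 12, 25, 12, 1, 14, 25, 14, 13, 14, 25, 14, 1, 12, 25, 12, 25, 14, 1, 12, 1.
The distinct values are {0, 1, 12, 13, 14, 25}; there are 6 of them.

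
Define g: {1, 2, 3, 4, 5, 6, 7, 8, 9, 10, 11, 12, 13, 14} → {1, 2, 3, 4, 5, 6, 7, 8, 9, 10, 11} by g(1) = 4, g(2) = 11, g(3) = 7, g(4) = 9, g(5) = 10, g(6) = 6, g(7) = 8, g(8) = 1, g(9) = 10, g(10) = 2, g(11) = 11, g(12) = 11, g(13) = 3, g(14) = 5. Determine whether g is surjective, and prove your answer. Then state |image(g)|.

Every element of the codomain has a preimage: 1 = g(8), 2 = g(10), 3 = g(13), 4 = g(1), 5 = g(14), 6 = g(6), 7 = g(3), 8 = g(7), 9 = g(4), 10 = g(5), 11 = g(2).
Therefore g is surjective.
The image of g is {1, 2, 3, 4, 5, 6, 7, 8, 9, 10, 11}, which has 11 elements.

11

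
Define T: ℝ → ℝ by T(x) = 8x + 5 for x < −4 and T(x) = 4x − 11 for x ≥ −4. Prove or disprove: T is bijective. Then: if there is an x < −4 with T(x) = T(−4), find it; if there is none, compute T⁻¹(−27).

-4

Both pieces are strictly increasing (slopes 8 and 4), so each is injective on its own interval.
The left piece maps (−∞, −4) onto (−∞, −27); the right piece maps [−4, ∞) onto [−27, ∞).
Since −27 = −27, the images partition ℝ: T is injective and surjective, hence bijective.
Because the two images are disjoint, no x < −4 has T(x) = T(−4), so we compute T⁻¹(−27): −27 lies in [−27, ∞), so solve 4x − 11 = −27: x = (−27 + 11)/4 = −4.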